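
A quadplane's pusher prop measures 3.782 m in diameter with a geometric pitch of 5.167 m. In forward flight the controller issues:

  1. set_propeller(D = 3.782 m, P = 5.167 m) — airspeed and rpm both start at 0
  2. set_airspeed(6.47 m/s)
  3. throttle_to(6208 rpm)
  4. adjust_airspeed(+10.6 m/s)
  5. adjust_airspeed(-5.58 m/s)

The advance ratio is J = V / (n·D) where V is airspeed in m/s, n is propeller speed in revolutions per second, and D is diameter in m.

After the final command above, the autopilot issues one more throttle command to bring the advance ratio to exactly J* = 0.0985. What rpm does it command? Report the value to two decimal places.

rpm = 1850.60

set_propeller: D = 3.782 m, P = 5.167 m (p = P/D = 1.366208); state ← (V=0, rpm=0)
set_airspeed(6.47): V ← 6.47 m/s
throttle_to(6208): rpm ← 6208
adjust_airspeed(+10.6): V ← 6.47 +10.6 = 17.07 m/s
adjust_airspeed(-5.58): V ← 17.07 -5.58 = 11.49 m/s
final state: V = 11.49 m/s, rpm = 6208 → n = rpm/60 = 103.466667 rev/s
target J* = 0.0985; solve J* = V/(n·D) for n: n = V/(J*·D) = 11.49/(0.0985 × 3.782) = 30.843402 rev/s
rpm = 60·n = 1850.604117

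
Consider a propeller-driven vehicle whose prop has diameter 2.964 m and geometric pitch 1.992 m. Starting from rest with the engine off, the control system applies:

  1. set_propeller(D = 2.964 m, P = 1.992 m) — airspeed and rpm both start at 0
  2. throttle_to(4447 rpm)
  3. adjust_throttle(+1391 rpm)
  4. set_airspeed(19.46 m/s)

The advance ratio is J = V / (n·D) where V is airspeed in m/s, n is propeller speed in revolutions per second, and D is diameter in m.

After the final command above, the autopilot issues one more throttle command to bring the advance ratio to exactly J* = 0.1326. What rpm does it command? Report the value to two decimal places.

rpm = 2970.79

set_propeller: D = 2.964 m, P = 1.992 m (p = P/D = 0.672065); state ← (V=0, rpm=0)
throttle_to(4447): rpm ← 4447
adjust_throttle(+1391): rpm ← 4447 +1391 = 5838
set_airspeed(19.46): V ← 19.46 m/s
final state: V = 19.46 m/s, rpm = 5838 → n = rpm/60 = 97.300000 rev/s
target J* = 0.1326; solve J* = V/(n·D) for n: n = V/(J*·D) = 19.46/(0.1326 × 2.964) = 49.513213 rev/s
rpm = 60·n = 2970.792802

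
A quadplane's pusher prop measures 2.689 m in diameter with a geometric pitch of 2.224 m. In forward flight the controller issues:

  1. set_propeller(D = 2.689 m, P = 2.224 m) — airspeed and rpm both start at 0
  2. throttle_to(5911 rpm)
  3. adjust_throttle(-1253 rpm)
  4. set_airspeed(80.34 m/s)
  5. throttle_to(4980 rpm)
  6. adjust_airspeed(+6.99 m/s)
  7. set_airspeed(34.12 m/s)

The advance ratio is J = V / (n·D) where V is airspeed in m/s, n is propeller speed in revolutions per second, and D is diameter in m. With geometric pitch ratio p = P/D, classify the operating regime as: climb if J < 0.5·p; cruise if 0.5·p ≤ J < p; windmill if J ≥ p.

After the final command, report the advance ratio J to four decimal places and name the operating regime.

J = 0.1529, regime = climb

set_propeller: D = 2.689 m, P = 2.224 m (p = P/D = 0.827073); state ← (V=0, rpm=0)
throttle_to(5911): rpm ← 5911
adjust_throttle(-1253): rpm ← 5911 -1253 = 4658
set_airspeed(80.34): V ← 80.34 m/s
throttle_to(4980): rpm ← 4980
adjust_airspeed(+6.99): V ← 80.34 +6.99 = 87.33 m/s
set_airspeed(34.12): V ← 34.12 m/s
final state: V = 34.12 m/s, rpm = 4980 → n = rpm/60 = 83.000000 rev/s
J = V / (n·D) = 34.12 / (83.000000 × 2.689) = 0.152876
regime bands: climb J<0.4135 | cruise [0.4135, 0.8271) | windmill J≥0.8271
J = 0.1529 → climb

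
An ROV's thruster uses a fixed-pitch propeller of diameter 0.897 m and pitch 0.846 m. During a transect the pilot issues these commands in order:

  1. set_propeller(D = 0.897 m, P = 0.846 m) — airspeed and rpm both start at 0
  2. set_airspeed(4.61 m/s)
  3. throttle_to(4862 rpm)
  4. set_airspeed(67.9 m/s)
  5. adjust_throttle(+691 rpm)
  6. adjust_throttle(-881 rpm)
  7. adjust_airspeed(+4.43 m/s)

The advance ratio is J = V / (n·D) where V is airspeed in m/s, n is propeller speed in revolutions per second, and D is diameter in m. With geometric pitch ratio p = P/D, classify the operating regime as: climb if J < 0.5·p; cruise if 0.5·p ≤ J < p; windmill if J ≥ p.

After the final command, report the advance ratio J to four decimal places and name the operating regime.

set_propeller: D = 0.897 m, P = 0.846 m (p = P/D = 0.943144); state ← (V=0, rpm=0)
set_airspeed(4.61): V ← 4.61 m/s
throttle_to(4862): rpm ← 4862
set_airspeed(67.9): V ← 67.9 m/s
adjust_throttle(+691): rpm ← 4862 +691 = 5553
adjust_throttle(-881): rpm ← 5553 -881 = 4672
adjust_airspeed(+4.43): V ← 67.9 +4.43 = 72.33 m/s
final state: V = 72.33 m/s, rpm = 4672 → n = rpm/60 = 77.866667 rev/s
J = V / (n·D) = 72.33 / (77.866667 × 0.897) = 1.035558
regime bands: climb J<0.4716 | cruise [0.4716, 0.9431) | windmill J≥0.9431
J = 1.0356 → windmill

J = 1.0356, regime = windmill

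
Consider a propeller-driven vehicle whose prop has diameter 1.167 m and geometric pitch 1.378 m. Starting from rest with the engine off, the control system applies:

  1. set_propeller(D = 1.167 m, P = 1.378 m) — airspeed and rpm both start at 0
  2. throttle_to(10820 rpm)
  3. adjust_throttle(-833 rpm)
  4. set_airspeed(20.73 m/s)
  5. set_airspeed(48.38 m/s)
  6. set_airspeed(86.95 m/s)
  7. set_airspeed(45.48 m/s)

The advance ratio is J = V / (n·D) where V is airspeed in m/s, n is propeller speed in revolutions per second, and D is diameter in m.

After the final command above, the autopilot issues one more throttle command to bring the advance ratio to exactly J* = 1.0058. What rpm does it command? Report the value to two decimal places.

set_propeller: D = 1.167 m, P = 1.378 m (p = P/D = 1.180805); state ← (V=0, rpm=0)
throttle_to(10820): rpm ← 10820
adjust_throttle(-833): rpm ← 10820 -833 = 9987
set_airspeed(20.73): V ← 20.73 m/s
set_airspeed(48.38): V ← 48.38 m/s
set_airspeed(86.95): V ← 86.95 m/s
set_airspeed(45.48): V ← 45.48 m/s
final state: V = 45.48 m/s, rpm = 9987 → n = rpm/60 = 166.450000 rev/s
target J* = 1.0058; solve J* = V/(n·D) for n: n = V/(J*·D) = 45.48/(1.0058 × 1.167) = 38.746990 rev/s
rpm = 60·n = 2324.819389

rpm = 2324.82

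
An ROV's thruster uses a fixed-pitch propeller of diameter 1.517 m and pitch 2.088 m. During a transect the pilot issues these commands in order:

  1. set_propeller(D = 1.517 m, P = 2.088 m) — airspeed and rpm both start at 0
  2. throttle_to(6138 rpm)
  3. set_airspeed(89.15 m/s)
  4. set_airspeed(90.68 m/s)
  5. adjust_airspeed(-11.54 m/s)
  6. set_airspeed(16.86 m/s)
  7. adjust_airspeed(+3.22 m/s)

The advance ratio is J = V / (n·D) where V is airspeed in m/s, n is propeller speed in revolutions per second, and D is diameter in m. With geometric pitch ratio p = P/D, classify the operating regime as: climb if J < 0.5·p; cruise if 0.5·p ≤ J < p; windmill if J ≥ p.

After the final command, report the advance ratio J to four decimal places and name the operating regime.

set_propeller: D = 1.517 m, P = 2.088 m (p = P/D = 1.376401); state ← (V=0, rpm=0)
throttle_to(6138): rpm ← 6138
set_airspeed(89.15): V ← 89.15 m/s
set_airspeed(90.68): V ← 90.68 m/s
adjust_airspeed(-11.54): V ← 90.68 -11.54 = 79.14 m/s
set_airspeed(16.86): V ← 16.86 m/s
adjust_airspeed(+3.22): V ← 16.86 +3.22 = 20.08 m/s
final state: V = 20.08 m/s, rpm = 6138 → n = rpm/60 = 102.300000 rev/s
J = V / (n·D) = 20.08 / (102.300000 × 1.517) = 0.129391
regime bands: climb J<0.6882 | cruise [0.6882, 1.3764) | windmill J≥1.3764
J = 0.1294 → climb

J = 0.1294, regime = climb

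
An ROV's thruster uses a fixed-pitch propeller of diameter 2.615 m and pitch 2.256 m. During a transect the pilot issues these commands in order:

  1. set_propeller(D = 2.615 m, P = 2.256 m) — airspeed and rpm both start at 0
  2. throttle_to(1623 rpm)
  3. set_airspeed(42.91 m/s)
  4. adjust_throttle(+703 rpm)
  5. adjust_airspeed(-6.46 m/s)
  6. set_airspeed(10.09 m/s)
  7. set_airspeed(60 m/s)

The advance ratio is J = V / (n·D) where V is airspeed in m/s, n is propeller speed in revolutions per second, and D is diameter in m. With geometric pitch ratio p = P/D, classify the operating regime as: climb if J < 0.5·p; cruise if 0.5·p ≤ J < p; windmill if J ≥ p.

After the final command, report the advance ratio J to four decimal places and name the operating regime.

set_propeller: D = 2.615 m, P = 2.256 m (p = P/D = 0.862715); state ← (V=0, rpm=0)
throttle_to(1623): rpm ← 1623
set_airspeed(42.91): V ← 42.91 m/s
adjust_throttle(+703): rpm ← 1623 +703 = 2326
adjust_airspeed(-6.46): V ← 42.91 -6.46 = 36.45 m/s
set_airspeed(10.09): V ← 10.09 m/s
set_airspeed(60): V ← 60 m/s
final state: V = 60 m/s, rpm = 2326 → n = rpm/60 = 38.766667 rev/s
J = V / (n·D) = 60 / (38.766667 × 2.615) = 0.591863
regime bands: climb J<0.4314 | cruise [0.4314, 0.8627) | windmill J≥0.8627
J = 0.5919 → cruise

J = 0.5919, regime = cruise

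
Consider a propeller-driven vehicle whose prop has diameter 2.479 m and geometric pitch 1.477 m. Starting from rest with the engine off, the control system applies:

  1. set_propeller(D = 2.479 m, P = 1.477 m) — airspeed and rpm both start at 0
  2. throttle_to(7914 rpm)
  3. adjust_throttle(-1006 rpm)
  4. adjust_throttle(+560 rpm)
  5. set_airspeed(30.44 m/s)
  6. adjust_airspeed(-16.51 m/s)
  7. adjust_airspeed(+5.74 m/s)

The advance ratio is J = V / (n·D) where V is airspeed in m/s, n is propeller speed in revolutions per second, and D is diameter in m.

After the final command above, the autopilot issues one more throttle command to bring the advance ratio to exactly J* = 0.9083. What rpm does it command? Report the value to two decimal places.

set_propeller: D = 2.479 m, P = 1.477 m (p = P/D = 0.595805); state ← (V=0, rpm=0)
throttle_to(7914): rpm ← 7914
adjust_throttle(-1006): rpm ← 7914 -1006 = 6908
adjust_throttle(+560): rpm ← 6908 +560 = 7468
set_airspeed(30.44): V ← 30.44 m/s
adjust_airspeed(-16.51): V ← 30.44 -16.51 = 13.93 m/s
adjust_airspeed(+5.74): V ← 13.93 +5.74 = 19.67 m/s
final state: V = 19.67 m/s, rpm = 7468 → n = rpm/60 = 124.466667 rev/s
target J* = 0.9083; solve J* = V/(n·D) for n: n = V/(J*·D) = 19.67/(0.9083 × 2.479) = 8.735716 rev/s
rpm = 60·n = 524.142975

rpm = 524.14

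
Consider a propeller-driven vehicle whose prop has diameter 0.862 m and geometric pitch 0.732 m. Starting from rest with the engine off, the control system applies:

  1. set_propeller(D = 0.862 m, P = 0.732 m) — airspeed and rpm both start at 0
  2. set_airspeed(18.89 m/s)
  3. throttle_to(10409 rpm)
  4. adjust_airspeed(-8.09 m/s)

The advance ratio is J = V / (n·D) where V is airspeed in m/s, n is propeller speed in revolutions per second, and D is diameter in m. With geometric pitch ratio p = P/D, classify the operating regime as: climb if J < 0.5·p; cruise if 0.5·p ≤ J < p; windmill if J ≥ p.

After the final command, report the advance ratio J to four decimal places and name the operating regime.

J = 0.0722, regime = climb

set_propeller: D = 0.862 m, P = 0.732 m (p = P/D = 0.849188); state ← (V=0, rpm=0)
set_airspeed(18.89): V ← 18.89 m/s
throttle_to(10409): rpm ← 10409
adjust_airspeed(-8.09): V ← 18.89 -8.09 = 10.8 m/s
final state: V = 10.8 m/s, rpm = 10409 → n = rpm/60 = 173.483333 rev/s
J = V / (n·D) = 10.8 / (173.483333 × 0.862) = 0.072220
regime bands: climb J<0.4246 | cruise [0.4246, 0.8492) | windmill J≥0.8492
J = 0.0722 → climb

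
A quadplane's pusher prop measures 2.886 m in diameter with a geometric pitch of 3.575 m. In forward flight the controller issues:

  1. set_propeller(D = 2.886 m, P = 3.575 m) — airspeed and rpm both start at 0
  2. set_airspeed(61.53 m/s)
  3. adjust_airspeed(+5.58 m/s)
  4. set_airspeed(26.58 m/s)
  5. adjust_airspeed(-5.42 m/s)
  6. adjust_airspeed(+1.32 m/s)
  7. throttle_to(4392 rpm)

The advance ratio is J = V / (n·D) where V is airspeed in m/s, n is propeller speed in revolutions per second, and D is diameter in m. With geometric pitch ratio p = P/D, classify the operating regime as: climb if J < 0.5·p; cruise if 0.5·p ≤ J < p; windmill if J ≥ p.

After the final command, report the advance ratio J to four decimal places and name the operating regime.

J = 0.1064, regime = climb

set_propeller: D = 2.886 m, P = 3.575 m (p = P/D = 1.238739); state ← (V=0, rpm=0)
set_airspeed(61.53): V ← 61.53 m/s
adjust_airspeed(+5.58): V ← 61.53 +5.58 = 67.11 m/s
set_airspeed(26.58): V ← 26.58 m/s
adjust_airspeed(-5.42): V ← 26.58 -5.42 = 21.16 m/s
adjust_airspeed(+1.32): V ← 21.16 +1.32 = 22.48 m/s
throttle_to(4392): rpm ← 4392
final state: V = 22.48 m/s, rpm = 4392 → n = rpm/60 = 73.200000 rev/s
J = V / (n·D) = 22.48 / (73.200000 × 2.886) = 0.106412
regime bands: climb J<0.6194 | cruise [0.6194, 1.2387) | windmill J≥1.2387
J = 0.1064 → climb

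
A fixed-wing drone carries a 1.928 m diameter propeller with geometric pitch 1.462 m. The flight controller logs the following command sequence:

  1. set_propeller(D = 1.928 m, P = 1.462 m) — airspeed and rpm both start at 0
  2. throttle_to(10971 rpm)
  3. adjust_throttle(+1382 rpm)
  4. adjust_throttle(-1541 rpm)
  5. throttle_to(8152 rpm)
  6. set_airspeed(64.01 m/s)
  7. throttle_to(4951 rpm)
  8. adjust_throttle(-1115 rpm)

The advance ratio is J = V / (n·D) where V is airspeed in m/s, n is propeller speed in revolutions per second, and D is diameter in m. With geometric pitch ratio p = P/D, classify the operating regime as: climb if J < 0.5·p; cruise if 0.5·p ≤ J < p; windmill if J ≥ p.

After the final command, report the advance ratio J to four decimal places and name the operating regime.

set_propeller: D = 1.928 m, P = 1.462 m (p = P/D = 0.758299); state ← (V=0, rpm=0)
throttle_to(10971): rpm ← 10971
adjust_throttle(+1382): rpm ← 10971 +1382 = 12353
adjust_throttle(-1541): rpm ← 12353 -1541 = 10812
throttle_to(8152): rpm ← 8152
set_airspeed(64.01): V ← 64.01 m/s
throttle_to(4951): rpm ← 4951
adjust_throttle(-1115): rpm ← 4951 -1115 = 3836
final state: V = 64.01 m/s, rpm = 3836 → n = rpm/60 = 63.933333 rev/s
J = V / (n·D) = 64.01 / (63.933333 × 1.928) = 0.519294
regime bands: climb J<0.3791 | cruise [0.3791, 0.7583) | windmill J≥0.7583
J = 0.5193 → cruise

J = 0.5193, regime = cruise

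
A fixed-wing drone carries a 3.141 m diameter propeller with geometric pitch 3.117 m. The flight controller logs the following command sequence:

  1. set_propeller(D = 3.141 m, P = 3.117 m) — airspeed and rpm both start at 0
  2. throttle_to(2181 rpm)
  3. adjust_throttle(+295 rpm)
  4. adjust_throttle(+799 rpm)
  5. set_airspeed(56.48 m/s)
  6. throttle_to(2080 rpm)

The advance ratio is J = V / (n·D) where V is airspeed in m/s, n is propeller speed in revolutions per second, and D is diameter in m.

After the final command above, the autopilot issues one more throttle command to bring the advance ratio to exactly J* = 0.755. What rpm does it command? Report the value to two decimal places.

rpm = 1429.00

set_propeller: D = 3.141 m, P = 3.117 m (p = P/D = 0.992359); state ← (V=0, rpm=0)
throttle_to(2181): rpm ← 2181
adjust_throttle(+295): rpm ← 2181 +295 = 2476
adjust_throttle(+799): rpm ← 2476 +799 = 3275
set_airspeed(56.48): V ← 56.48 m/s
throttle_to(2080): rpm ← 2080
final state: V = 56.48 m/s, rpm = 2080 → n = rpm/60 = 34.666667 rev/s
target J* = 0.755; solve J* = V/(n·D) for n: n = V/(J*·D) = 56.48/(0.755 × 3.141) = 23.816602 rev/s
rpm = 60·n = 1428.996123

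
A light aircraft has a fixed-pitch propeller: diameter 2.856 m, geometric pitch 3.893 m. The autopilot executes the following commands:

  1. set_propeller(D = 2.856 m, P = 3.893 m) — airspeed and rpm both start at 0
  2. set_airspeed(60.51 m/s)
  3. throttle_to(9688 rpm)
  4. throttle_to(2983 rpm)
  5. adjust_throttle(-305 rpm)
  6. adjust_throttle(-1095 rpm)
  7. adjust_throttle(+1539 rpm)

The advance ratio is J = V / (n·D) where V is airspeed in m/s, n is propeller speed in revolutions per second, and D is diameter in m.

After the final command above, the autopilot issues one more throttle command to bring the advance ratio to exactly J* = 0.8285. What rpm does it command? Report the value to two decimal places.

set_propeller: D = 2.856 m, P = 3.893 m (p = P/D = 1.363095); state ← (V=0, rpm=0)
set_airspeed(60.51): V ← 60.51 m/s
throttle_to(9688): rpm ← 9688
throttle_to(2983): rpm ← 2983
adjust_throttle(-305): rpm ← 2983 -305 = 2678
adjust_throttle(-1095): rpm ← 2678 -1095 = 1583
adjust_throttle(+1539): rpm ← 1583 +1539 = 3122
final state: V = 60.51 m/s, rpm = 3122 → n = rpm/60 = 52.033333 rev/s
target J* = 0.8285; solve J* = V/(n·D) for n: n = V/(J*·D) = 60.51/(0.8285 × 2.856) = 25.572691 rev/s
rpm = 60·n = 1534.361481

rpm = 1534.36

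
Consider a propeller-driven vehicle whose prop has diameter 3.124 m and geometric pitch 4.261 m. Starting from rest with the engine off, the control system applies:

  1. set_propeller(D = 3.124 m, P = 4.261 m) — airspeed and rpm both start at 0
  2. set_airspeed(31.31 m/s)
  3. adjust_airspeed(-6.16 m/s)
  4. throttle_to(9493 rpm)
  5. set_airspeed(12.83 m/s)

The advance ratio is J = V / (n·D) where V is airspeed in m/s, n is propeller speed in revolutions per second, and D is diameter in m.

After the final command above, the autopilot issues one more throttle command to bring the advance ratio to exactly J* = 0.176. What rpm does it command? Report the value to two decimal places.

rpm = 1400.08

set_propeller: D = 3.124 m, P = 4.261 m (p = P/D = 1.363956); state ← (V=0, rpm=0)
set_airspeed(31.31): V ← 31.31 m/s
adjust_airspeed(-6.16): V ← 31.31 -6.16 = 25.15 m/s
throttle_to(9493): rpm ← 9493
set_airspeed(12.83): V ← 12.83 m/s
final state: V = 12.83 m/s, rpm = 9493 → n = rpm/60 = 158.216667 rev/s
target J* = 0.176; solve J* = V/(n·D) for n: n = V/(J*·D) = 12.83/(0.176 × 3.124) = 23.334740 rev/s
rpm = 60·n = 1400.084391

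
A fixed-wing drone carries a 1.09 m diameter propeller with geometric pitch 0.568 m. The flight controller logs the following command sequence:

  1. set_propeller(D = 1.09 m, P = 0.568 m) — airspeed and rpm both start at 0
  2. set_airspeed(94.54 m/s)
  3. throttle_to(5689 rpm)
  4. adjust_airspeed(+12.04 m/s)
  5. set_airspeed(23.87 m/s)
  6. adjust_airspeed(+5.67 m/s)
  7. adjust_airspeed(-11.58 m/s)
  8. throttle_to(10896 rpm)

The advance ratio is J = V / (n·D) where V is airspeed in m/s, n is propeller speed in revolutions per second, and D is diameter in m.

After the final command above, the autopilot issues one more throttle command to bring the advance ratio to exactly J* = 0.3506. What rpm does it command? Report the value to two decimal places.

set_propeller: D = 1.09 m, P = 0.568 m (p = P/D = 0.521101); state ← (V=0, rpm=0)
set_airspeed(94.54): V ← 94.54 m/s
throttle_to(5689): rpm ← 5689
adjust_airspeed(+12.04): V ← 94.54 +12.04 = 106.58 m/s
set_airspeed(23.87): V ← 23.87 m/s
adjust_airspeed(+5.67): V ← 23.87 +5.67 = 29.54 m/s
adjust_airspeed(-11.58): V ← 29.54 -11.58 = 17.96 m/s
throttle_to(10896): rpm ← 10896
final state: V = 17.96 m/s, rpm = 10896 → n = rpm/60 = 181.600000 rev/s
target J* = 0.3506; solve J* = V/(n·D) for n: n = V/(J*·D) = 17.96/(0.3506 × 1.09) = 46.996760 rev/s
rpm = 60·n = 2819.805628

rpm = 2819.81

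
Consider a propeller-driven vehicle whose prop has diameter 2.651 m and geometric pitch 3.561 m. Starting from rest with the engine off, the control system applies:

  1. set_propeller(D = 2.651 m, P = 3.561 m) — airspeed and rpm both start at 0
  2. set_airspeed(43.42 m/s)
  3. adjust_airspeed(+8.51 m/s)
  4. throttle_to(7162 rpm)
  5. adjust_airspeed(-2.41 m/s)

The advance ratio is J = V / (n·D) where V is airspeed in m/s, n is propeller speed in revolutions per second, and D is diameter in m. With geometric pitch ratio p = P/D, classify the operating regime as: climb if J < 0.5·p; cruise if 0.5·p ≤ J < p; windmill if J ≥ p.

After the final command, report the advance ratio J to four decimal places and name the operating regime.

set_propeller: D = 2.651 m, P = 3.561 m (p = P/D = 1.343267); state ← (V=0, rpm=0)
set_airspeed(43.42): V ← 43.42 m/s
adjust_airspeed(+8.51): V ← 43.42 +8.51 = 51.93 m/s
throttle_to(7162): rpm ← 7162
adjust_airspeed(-2.41): V ← 51.93 -2.41 = 49.52 m/s
final state: V = 49.52 m/s, rpm = 7162 → n = rpm/60 = 119.366667 rev/s
J = V / (n·D) = 49.52 / (119.366667 × 2.651) = 0.156490
regime bands: climb J<0.6716 | cruise [0.6716, 1.3433) | windmill J≥1.3433
J = 0.1565 → climb

J = 0.1565, regime = climb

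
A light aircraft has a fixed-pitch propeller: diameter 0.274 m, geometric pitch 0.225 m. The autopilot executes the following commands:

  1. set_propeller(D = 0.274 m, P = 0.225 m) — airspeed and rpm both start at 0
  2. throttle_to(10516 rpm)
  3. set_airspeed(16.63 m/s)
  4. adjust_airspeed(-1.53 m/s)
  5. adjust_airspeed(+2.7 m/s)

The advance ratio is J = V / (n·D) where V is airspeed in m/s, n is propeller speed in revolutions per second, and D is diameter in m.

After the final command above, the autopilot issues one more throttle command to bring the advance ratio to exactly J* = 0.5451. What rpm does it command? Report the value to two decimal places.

set_propeller: D = 0.274 m, P = 0.225 m (p = P/D = 0.821168); state ← (V=0, rpm=0)
throttle_to(10516): rpm ← 10516
set_airspeed(16.63): V ← 16.63 m/s
adjust_airspeed(-1.53): V ← 16.63 -1.53 = 15.1 m/s
adjust_airspeed(+2.7): V ← 15.1 +2.7 = 17.8 m/s
final state: V = 17.8 m/s, rpm = 10516 → n = rpm/60 = 175.266667 rev/s
target J* = 0.5451; solve J* = V/(n·D) for n: n = V/(J*·D) = 17.8/(0.5451 × 0.274) = 119.177222 rev/s
rpm = 60·n = 7150.633313

rpm = 7150.63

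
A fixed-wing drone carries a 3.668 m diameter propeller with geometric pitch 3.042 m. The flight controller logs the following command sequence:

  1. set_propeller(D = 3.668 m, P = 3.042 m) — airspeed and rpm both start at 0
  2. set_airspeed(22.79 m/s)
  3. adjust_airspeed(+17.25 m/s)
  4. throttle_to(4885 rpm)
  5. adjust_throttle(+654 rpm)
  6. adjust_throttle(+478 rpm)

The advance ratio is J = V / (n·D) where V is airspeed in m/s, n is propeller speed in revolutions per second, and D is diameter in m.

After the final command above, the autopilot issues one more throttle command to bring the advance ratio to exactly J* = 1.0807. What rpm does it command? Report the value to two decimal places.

set_propeller: D = 3.668 m, P = 3.042 m (p = P/D = 0.829335); state ← (V=0, rpm=0)
set_airspeed(22.79): V ← 22.79 m/s
adjust_airspeed(+17.25): V ← 22.79 +17.25 = 40.04 m/s
throttle_to(4885): rpm ← 4885
adjust_throttle(+654): rpm ← 4885 +654 = 5539
adjust_throttle(+478): rpm ← 5539 +478 = 6017
final state: V = 40.04 m/s, rpm = 6017 → n = rpm/60 = 100.283333 rev/s
target J* = 1.0807; solve J* = V/(n·D) for n: n = V/(J*·D) = 40.04/(1.0807 × 3.668) = 10.100889 rev/s
rpm = 60·n = 606.053328

rpm = 606.05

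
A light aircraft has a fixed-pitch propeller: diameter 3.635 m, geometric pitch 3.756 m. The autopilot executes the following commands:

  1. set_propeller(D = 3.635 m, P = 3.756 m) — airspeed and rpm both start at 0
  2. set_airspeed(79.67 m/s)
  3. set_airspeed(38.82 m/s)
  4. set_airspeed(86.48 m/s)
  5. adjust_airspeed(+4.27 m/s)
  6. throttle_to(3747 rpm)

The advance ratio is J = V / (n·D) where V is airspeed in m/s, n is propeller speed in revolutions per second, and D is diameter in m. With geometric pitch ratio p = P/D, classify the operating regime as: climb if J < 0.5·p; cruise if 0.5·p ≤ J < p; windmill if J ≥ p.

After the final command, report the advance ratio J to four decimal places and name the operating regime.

set_propeller: D = 3.635 m, P = 3.756 m (p = P/D = 1.033287); state ← (V=0, rpm=0)
set_airspeed(79.67): V ← 79.67 m/s
set_airspeed(38.82): V ← 38.82 m/s
set_airspeed(86.48): V ← 86.48 m/s
adjust_airspeed(+4.27): V ← 86.48 +4.27 = 90.75 m/s
throttle_to(3747): rpm ← 3747
final state: V = 90.75 m/s, rpm = 3747 → n = rpm/60 = 62.450000 rev/s
J = V / (n·D) = 90.75 / (62.450000 × 3.635) = 0.399770
regime bands: climb J<0.5166 | cruise [0.5166, 1.0333) | windmill J≥1.0333
J = 0.3998 → climb

J = 0.3998, regime = climb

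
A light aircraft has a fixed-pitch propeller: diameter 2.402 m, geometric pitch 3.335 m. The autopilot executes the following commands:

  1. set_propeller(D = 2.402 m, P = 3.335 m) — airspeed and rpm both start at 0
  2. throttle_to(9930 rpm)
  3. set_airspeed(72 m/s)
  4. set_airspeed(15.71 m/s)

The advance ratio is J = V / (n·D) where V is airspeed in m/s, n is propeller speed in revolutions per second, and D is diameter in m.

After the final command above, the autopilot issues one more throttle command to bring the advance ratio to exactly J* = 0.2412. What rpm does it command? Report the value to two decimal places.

set_propeller: D = 2.402 m, P = 3.335 m (p = P/D = 1.388426); state ← (V=0, rpm=0)
throttle_to(9930): rpm ← 9930
set_airspeed(72): V ← 72 m/s
set_airspeed(15.71): V ← 15.71 m/s
final state: V = 15.71 m/s, rpm = 9930 → n = rpm/60 = 165.500000 rev/s
target J* = 0.2412; solve J* = V/(n·D) for n: n = V/(J*·D) = 15.71/(0.2412 × 2.402) = 27.116016 rev/s
rpm = 60·n = 1626.960949

rpm = 1626.96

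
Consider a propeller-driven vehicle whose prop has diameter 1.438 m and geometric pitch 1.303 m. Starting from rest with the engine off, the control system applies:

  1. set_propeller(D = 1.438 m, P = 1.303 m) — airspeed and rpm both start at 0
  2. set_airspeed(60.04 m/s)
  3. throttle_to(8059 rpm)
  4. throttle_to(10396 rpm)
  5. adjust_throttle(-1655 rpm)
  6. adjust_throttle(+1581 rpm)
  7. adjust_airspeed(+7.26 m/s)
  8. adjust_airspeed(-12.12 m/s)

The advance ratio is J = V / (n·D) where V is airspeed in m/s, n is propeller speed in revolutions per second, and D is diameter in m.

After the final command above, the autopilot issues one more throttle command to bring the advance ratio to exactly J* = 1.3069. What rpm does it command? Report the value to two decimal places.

set_propeller: D = 1.438 m, P = 1.303 m (p = P/D = 0.906120); state ← (V=0, rpm=0)
set_airspeed(60.04): V ← 60.04 m/s
throttle_to(8059): rpm ← 8059
throttle_to(10396): rpm ← 10396
adjust_throttle(-1655): rpm ← 10396 -1655 = 8741
adjust_throttle(+1581): rpm ← 8741 +1581 = 10322
adjust_airspeed(+7.26): V ← 60.04 +7.26 = 67.3 m/s
adjust_airspeed(-12.12): V ← 67.3 -12.12 = 55.18 m/s
final state: V = 55.18 m/s, rpm = 10322 → n = rpm/60 = 172.033333 rev/s
target J* = 1.3069; solve J* = V/(n·D) for n: n = V/(J*·D) = 55.18/(1.3069 × 1.438) = 29.361650 rev/s
rpm = 60·n = 1761.698978

rpm = 1761.70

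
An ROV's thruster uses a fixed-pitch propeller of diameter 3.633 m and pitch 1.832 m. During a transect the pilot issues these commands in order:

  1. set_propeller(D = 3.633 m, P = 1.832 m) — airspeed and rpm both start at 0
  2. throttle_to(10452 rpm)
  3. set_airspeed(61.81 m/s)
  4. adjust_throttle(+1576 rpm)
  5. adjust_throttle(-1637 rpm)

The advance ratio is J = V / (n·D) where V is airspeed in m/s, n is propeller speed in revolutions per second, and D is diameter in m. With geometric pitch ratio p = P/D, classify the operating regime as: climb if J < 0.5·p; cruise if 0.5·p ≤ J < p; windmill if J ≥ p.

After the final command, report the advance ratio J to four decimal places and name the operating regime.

set_propeller: D = 3.633 m, P = 1.832 m (p = P/D = 0.504266); state ← (V=0, rpm=0)
throttle_to(10452): rpm ← 10452
set_airspeed(61.81): V ← 61.81 m/s
adjust_throttle(+1576): rpm ← 10452 +1576 = 12028
adjust_throttle(-1637): rpm ← 12028 -1637 = 10391
final state: V = 61.81 m/s, rpm = 10391 → n = rpm/60 = 173.183333 rev/s
J = V / (n·D) = 61.81 / (173.183333 × 3.633) = 0.098240
regime bands: climb J<0.2521 | cruise [0.2521, 0.5043) | windmill J≥0.5043
J = 0.0982 → climb

J = 0.0982, regime = climb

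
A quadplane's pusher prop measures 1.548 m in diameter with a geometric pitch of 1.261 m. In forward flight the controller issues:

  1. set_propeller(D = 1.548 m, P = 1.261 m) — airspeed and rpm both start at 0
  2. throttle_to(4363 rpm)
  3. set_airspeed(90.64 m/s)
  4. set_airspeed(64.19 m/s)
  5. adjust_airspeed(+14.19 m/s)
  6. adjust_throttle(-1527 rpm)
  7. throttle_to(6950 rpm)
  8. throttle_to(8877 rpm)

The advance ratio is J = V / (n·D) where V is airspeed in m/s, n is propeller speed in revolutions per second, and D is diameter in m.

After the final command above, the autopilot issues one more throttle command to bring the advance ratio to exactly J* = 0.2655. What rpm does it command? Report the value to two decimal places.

set_propeller: D = 1.548 m, P = 1.261 m (p = P/D = 0.814599); state ← (V=0, rpm=0)
throttle_to(4363): rpm ← 4363
set_airspeed(90.64): V ← 90.64 m/s
set_airspeed(64.19): V ← 64.19 m/s
adjust_airspeed(+14.19): V ← 64.19 +14.19 = 78.38 m/s
adjust_throttle(-1527): rpm ← 4363 -1527 = 2836
throttle_to(6950): rpm ← 6950
throttle_to(8877): rpm ← 8877
final state: V = 78.38 m/s, rpm = 8877 → n = rpm/60 = 147.950000 rev/s
target J* = 0.2655; solve J* = V/(n·D) for n: n = V/(J*·D) = 78.38/(0.2655 × 1.548) = 190.708380 rev/s
rpm = 60·n = 11442.502810

rpm = 11442.50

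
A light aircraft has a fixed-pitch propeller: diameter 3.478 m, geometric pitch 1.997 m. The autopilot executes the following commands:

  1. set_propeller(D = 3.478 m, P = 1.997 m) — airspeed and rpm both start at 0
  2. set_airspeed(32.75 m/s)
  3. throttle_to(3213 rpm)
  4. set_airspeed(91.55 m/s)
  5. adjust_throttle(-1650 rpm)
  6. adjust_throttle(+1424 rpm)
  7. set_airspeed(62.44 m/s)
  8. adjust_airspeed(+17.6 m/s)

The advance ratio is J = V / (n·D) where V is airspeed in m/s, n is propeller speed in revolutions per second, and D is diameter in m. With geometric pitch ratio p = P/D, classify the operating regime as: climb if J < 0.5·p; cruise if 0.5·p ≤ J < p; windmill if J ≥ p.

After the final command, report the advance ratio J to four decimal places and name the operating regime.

J = 0.4623, regime = cruise

set_propeller: D = 3.478 m, P = 1.997 m (p = P/D = 0.574181); state ← (V=0, rpm=0)
set_airspeed(32.75): V ← 32.75 m/s
throttle_to(3213): rpm ← 3213
set_airspeed(91.55): V ← 91.55 m/s
adjust_throttle(-1650): rpm ← 3213 -1650 = 1563
adjust_throttle(+1424): rpm ← 1563 +1424 = 2987
set_airspeed(62.44): V ← 62.44 m/s
adjust_airspeed(+17.6): V ← 62.44 +17.6 = 80.04 m/s
final state: V = 80.04 m/s, rpm = 2987 → n = rpm/60 = 49.783333 rev/s
J = V / (n·D) = 80.04 / (49.783333 × 3.478) = 0.462268
regime bands: climb J<0.2871 | cruise [0.2871, 0.5742) | windmill J≥0.5742
J = 0.4623 → cruise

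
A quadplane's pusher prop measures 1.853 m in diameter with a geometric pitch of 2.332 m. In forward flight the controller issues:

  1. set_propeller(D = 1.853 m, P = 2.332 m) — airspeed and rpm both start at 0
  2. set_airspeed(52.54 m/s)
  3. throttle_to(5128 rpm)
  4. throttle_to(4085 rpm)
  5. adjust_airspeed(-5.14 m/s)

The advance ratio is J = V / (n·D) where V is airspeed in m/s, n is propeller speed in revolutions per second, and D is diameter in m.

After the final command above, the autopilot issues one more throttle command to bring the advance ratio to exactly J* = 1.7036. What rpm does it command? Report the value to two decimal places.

set_propeller: D = 1.853 m, P = 2.332 m (p = P/D = 1.258500); state ← (V=0, rpm=0)
set_airspeed(52.54): V ← 52.54 m/s
throttle_to(5128): rpm ← 5128
throttle_to(4085): rpm ← 4085
adjust_airspeed(-5.14): V ← 52.54 -5.14 = 47.4 m/s
final state: V = 47.4 m/s, rpm = 4085 → n = rpm/60 = 68.083333 rev/s
target J* = 1.7036; solve J* = V/(n·D) for n: n = V/(J*·D) = 47.4/(1.7036 × 1.853) = 15.015344 rev/s
rpm = 60·n = 900.920650

rpm = 900.92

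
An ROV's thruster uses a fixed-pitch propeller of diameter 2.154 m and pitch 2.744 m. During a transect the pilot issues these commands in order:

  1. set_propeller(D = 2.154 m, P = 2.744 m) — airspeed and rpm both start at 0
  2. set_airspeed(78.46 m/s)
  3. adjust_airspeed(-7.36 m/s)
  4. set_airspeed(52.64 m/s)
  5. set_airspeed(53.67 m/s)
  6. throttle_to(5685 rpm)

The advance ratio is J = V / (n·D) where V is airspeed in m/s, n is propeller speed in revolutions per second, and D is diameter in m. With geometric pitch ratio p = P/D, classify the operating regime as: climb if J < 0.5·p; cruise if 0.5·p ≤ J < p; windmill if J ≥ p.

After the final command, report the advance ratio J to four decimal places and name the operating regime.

set_propeller: D = 2.154 m, P = 2.744 m (p = P/D = 1.273909); state ← (V=0, rpm=0)
set_airspeed(78.46): V ← 78.46 m/s
adjust_airspeed(-7.36): V ← 78.46 -7.36 = 71.1 m/s
set_airspeed(52.64): V ← 52.64 m/s
set_airspeed(53.67): V ← 53.67 m/s
throttle_to(5685): rpm ← 5685
final state: V = 53.67 m/s, rpm = 5685 → n = rpm/60 = 94.750000 rev/s
J = V / (n·D) = 53.67 / (94.750000 × 2.154) = 0.262970
regime bands: climb J<0.6370 | cruise [0.6370, 1.2739) | windmill J≥1.2739
J = 0.2630 → climb

J = 0.2630, regime = climb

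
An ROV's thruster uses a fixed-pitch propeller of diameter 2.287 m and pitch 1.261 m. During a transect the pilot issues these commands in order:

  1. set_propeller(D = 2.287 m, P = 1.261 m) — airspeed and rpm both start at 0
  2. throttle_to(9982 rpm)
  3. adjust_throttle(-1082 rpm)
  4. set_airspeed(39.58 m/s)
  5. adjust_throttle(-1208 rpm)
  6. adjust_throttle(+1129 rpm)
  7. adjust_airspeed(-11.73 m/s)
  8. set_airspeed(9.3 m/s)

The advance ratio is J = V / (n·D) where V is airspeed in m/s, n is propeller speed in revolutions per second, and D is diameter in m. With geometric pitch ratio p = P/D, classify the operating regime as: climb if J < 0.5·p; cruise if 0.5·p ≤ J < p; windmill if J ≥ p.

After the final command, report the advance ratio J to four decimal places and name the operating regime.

set_propeller: D = 2.287 m, P = 1.261 m (p = P/D = 0.551377); state ← (V=0, rpm=0)
throttle_to(9982): rpm ← 9982
adjust_throttle(-1082): rpm ← 9982 -1082 = 8900
set_airspeed(39.58): V ← 39.58 m/s
adjust_throttle(-1208): rpm ← 8900 -1208 = 7692
adjust_throttle(+1129): rpm ← 7692 +1129 = 8821
adjust_airspeed(-11.73): V ← 39.58 -11.73 = 27.85 m/s
set_airspeed(9.3): V ← 9.3 m/s
final state: V = 9.3 m/s, rpm = 8821 → n = rpm/60 = 147.016667 rev/s
J = V / (n·D) = 9.3 / (147.016667 × 2.287) = 0.027660
regime bands: climb J<0.2757 | cruise [0.2757, 0.5514) | windmill J≥0.5514
J = 0.0277 → climb

J = 0.0277, regime = climb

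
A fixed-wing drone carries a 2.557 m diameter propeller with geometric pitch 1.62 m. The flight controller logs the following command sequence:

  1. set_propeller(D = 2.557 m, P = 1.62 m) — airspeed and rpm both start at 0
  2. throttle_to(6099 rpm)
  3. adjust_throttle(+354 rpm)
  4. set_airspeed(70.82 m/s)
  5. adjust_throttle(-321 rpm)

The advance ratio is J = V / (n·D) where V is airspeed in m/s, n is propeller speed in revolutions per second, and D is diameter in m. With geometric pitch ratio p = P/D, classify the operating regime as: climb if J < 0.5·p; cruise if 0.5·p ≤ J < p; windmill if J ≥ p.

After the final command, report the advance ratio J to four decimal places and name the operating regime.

J = 0.2710, regime = climb

set_propeller: D = 2.557 m, P = 1.62 m (p = P/D = 0.633555); state ← (V=0, rpm=0)
throttle_to(6099): rpm ← 6099
adjust_throttle(+354): rpm ← 6099 +354 = 6453
set_airspeed(70.82): V ← 70.82 m/s
adjust_throttle(-321): rpm ← 6453 -321 = 6132
final state: V = 70.82 m/s, rpm = 6132 → n = rpm/60 = 102.200000 rev/s
J = V / (n·D) = 70.82 / (102.200000 × 2.557) = 0.271003
regime bands: climb J<0.3168 | cruise [0.3168, 0.6336) | windmill J≥0.6336
J = 0.2710 → climb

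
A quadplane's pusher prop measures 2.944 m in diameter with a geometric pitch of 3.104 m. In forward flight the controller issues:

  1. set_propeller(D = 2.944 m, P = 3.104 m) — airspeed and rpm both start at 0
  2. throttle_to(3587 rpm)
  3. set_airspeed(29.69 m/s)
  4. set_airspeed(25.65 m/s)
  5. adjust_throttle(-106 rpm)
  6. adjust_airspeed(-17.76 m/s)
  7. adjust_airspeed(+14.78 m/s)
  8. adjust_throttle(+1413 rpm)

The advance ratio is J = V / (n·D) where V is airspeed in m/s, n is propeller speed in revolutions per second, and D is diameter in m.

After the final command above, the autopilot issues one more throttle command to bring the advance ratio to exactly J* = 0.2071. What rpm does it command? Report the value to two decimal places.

set_propeller: D = 2.944 m, P = 3.104 m (p = P/D = 1.054348); state ← (V=0, rpm=0)
throttle_to(3587): rpm ← 3587
set_airspeed(29.69): V ← 29.69 m/s
set_airspeed(25.65): V ← 25.65 m/s
adjust_throttle(-106): rpm ← 3587 -106 = 3481
adjust_airspeed(-17.76): V ← 25.65 -17.76 = 7.89 m/s
adjust_airspeed(+14.78): V ← 7.89 +14.78 = 22.67 m/s
adjust_throttle(+1413): rpm ← 3481 +1413 = 4894
final state: V = 22.67 m/s, rpm = 4894 → n = rpm/60 = 81.566667 rev/s
target J* = 0.2071; solve J* = V/(n·D) for n: n = V/(J*·D) = 22.67/(0.2071 × 2.944) = 37.182074 rev/s
rpm = 60·n = 2230.924464

rpm = 2230.92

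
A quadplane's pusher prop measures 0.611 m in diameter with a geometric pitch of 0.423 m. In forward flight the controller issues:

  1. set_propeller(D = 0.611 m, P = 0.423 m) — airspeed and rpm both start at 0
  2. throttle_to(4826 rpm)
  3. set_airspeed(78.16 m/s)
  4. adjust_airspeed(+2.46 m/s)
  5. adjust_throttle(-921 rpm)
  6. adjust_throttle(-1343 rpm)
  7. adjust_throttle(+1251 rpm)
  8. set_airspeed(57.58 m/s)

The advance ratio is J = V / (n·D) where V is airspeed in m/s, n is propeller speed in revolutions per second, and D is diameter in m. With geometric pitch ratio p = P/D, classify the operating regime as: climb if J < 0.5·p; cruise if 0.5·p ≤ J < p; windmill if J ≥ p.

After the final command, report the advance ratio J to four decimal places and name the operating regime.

set_propeller: D = 0.611 m, P = 0.423 m (p = P/D = 0.692308); state ← (V=0, rpm=0)
throttle_to(4826): rpm ← 4826
set_airspeed(78.16): V ← 78.16 m/s
adjust_airspeed(+2.46): V ← 78.16 +2.46 = 80.62 m/s
adjust_throttle(-921): rpm ← 4826 -921 = 3905
adjust_throttle(-1343): rpm ← 3905 -1343 = 2562
adjust_throttle(+1251): rpm ← 2562 +1251 = 3813
set_airspeed(57.58): V ← 57.58 m/s
final state: V = 57.58 m/s, rpm = 3813 → n = rpm/60 = 63.550000 rev/s
J = V / (n·D) = 57.58 / (63.550000 × 0.611) = 1.482910
regime bands: climb J<0.3462 | cruise [0.3462, 0.6923) | windmill J≥0.6923
J = 1.4829 → windmill

J = 1.4829, regime = windmill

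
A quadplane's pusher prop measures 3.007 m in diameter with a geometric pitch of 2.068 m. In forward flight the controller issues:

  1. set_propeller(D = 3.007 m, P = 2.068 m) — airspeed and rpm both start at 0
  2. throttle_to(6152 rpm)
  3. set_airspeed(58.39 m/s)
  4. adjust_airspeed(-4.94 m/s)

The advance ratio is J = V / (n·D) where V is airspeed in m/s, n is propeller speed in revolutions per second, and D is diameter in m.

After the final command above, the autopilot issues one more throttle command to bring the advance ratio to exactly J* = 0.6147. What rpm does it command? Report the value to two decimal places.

set_propeller: D = 3.007 m, P = 2.068 m (p = P/D = 0.687729); state ← (V=0, rpm=0)
throttle_to(6152): rpm ← 6152
set_airspeed(58.39): V ← 58.39 m/s
adjust_airspeed(-4.94): V ← 58.39 -4.94 = 53.45 m/s
final state: V = 53.45 m/s, rpm = 6152 → n = rpm/60 = 102.533333 rev/s
target J* = 0.6147; solve J* = V/(n·D) for n: n = V/(J*·D) = 53.45/(0.6147 × 3.007) = 28.916856 rev/s
rpm = 60·n = 1735.011344

rpm = 1735.01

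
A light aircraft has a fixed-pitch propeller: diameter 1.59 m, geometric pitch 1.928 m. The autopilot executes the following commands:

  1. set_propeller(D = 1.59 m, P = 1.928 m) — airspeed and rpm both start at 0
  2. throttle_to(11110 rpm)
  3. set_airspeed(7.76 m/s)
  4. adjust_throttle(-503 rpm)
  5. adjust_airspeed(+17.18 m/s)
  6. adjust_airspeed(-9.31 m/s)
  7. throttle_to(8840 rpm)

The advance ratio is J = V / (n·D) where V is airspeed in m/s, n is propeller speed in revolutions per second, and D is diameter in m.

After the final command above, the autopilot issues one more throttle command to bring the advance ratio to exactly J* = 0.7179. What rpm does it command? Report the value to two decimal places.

rpm = 821.58

set_propeller: D = 1.59 m, P = 1.928 m (p = P/D = 1.212579); state ← (V=0, rpm=0)
throttle_to(11110): rpm ← 11110
set_airspeed(7.76): V ← 7.76 m/s
adjust_throttle(-503): rpm ← 11110 -503 = 10607
adjust_airspeed(+17.18): V ← 7.76 +17.18 = 24.94 m/s
adjust_airspeed(-9.31): V ← 24.94 -9.31 = 15.63 m/s
throttle_to(8840): rpm ← 8840
final state: V = 15.63 m/s, rpm = 8840 → n = rpm/60 = 147.333333 rev/s
target J* = 0.7179; solve J* = V/(n·D) for n: n = V/(J*·D) = 15.63/(0.7179 × 1.59) = 13.692978 rev/s
rpm = 60·n = 821.578661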